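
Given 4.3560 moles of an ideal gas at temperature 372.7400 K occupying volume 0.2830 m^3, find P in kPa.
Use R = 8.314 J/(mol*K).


P = nRT/V = 4.3560 * 8.314 * 372.7400 / 0.2830
= 13499.0713 / 0.2830 = 47699.8987 Pa = 47.6999 kPa

47.6999 kPa


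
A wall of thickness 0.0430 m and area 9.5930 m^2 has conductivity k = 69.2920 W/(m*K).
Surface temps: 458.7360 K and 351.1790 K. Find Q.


dT = 107.5570 K
Q = 69.2920 * 9.5930 * 107.5570 / 0.0430 = 1662676.5280 W

1662676.5280 W


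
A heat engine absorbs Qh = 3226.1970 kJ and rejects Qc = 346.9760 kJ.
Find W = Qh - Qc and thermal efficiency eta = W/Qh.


W = 3226.1970 - 346.9760 = 2879.2210 kJ
eta = 2879.2210 / 3226.1970 = 0.8925 = 89.2450%

W = 2879.2210 kJ, eta = 89.2450%


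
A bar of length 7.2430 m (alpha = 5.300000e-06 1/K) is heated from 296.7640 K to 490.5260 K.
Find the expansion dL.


dT = 193.7620 K
dL = 5.300000e-06 * 7.2430 * 193.7620 = 0.007438 m
L_final = 7.250438 m

dL = 0.007438 m


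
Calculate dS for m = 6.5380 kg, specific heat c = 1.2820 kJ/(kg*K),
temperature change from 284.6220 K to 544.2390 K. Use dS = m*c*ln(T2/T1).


T2/T1 = 1.9121
ln(T2/T1) = 0.6482
dS = 6.5380 * 1.2820 * 0.6482 = 5.4333 kJ/K

5.4333 kJ/K


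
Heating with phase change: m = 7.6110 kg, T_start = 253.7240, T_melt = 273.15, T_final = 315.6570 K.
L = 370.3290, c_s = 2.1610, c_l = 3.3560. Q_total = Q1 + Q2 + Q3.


Q1 (sensible, solid) = 7.6110 * 2.1610 * 19.4260 = 319.5066 kJ
Q2 (latent) = 7.6110 * 370.3290 = 2818.5740 kJ
Q3 (sensible, liquid) = 7.6110 * 3.3560 * 42.5070 = 1085.7357 kJ
Q_total = 4223.8164 kJ

4223.8164 kJ


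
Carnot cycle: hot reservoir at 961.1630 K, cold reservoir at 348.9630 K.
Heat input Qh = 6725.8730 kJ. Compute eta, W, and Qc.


eta = 1 - 348.9630/961.1630 = 0.6369
W = 0.6369 * 6725.8730 = 4283.9554 kJ
Qc = 6725.8730 - 4283.9554 = 2441.9176 kJ

eta = 63.6937%, W = 4283.9554 kJ, Qc = 2441.9176 kJ


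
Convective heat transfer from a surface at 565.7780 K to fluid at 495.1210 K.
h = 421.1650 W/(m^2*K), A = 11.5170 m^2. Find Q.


dT = 70.6570 K
Q = 421.1650 * 11.5170 * 70.6570 = 342725.8275 W

342725.8275 W


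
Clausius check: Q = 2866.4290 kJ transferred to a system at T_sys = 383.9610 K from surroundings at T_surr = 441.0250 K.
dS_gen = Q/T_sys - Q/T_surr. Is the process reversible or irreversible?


dS_sys = 2866.4290/383.9610 = 7.4654 kJ/K
dS_surr = -2866.4290/441.0250 = -6.4995 kJ/K
dS_gen = 7.4654 - 6.4995 = 0.9659 kJ/K (irreversible)

dS_gen = 0.9659 kJ/K, irreversible


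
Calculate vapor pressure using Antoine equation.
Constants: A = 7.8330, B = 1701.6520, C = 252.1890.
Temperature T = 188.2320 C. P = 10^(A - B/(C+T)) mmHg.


C+T = 440.4210
B/(C+T) = 3.8637
log10(P) = 7.8330 - 3.8637 = 3.9693
P = 10^3.9693 = 9317.6404 mmHg

9317.6404 mmHg


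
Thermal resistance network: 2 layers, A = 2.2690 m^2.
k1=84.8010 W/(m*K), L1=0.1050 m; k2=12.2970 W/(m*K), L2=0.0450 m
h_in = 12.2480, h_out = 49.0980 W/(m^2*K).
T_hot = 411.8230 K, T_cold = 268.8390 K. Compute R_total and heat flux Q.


R_conv_in = 1/(12.2480*2.2690) = 0.0360
R_1 = 0.1050/(84.8010*2.2690) = 0.0005
R_2 = 0.0450/(12.2970*2.2690) = 0.0016
R_conv_out = 1/(49.0980*2.2690) = 0.0090
R_total = 0.0471 K/W
Q = 142.9840 / 0.0471 = 3034.5857 W

R_total = 0.0471 K/W, Q = 3034.5857 W


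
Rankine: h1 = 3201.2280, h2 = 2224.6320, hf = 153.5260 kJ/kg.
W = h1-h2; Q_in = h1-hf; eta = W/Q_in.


W = 976.5960 kJ/kg
Q_in = 3047.7020 kJ/kg
eta = 0.3204 = 32.0437%

eta = 32.0437%


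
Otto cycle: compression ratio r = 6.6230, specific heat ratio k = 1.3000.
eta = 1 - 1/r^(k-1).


r^(k-1) = 1.7633
eta = 1 - 1/1.7633 = 0.4329 = 43.2869%

43.2869%


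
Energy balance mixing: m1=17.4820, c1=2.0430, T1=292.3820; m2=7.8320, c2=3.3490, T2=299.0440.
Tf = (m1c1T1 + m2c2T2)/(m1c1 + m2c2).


num = 18286.3705
den = 61.9451
Tf = 295.2029 K

295.2029 K


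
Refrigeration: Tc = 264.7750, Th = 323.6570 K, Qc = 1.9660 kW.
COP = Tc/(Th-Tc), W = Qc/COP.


COP = 264.7750 / 58.8820 = 4.4967
W = 1.9660 / 4.4967 = 0.4372 kW

COP = 4.4967, W = 0.4372 kW


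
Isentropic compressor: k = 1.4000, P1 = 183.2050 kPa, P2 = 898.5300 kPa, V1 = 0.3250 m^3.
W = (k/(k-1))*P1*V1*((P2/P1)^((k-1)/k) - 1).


(k-1)/k = 0.2857
(P2/P1)^exp = 1.5751
W = 3.5000 * 183.2050 * 0.3250 * (1.5751 - 1) = 119.8520 kJ

119.8520 kJ


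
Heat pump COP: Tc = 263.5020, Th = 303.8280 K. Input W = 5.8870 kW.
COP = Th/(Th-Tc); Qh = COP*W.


COP = 303.8280 / 40.3260 = 7.5343
Qh = 7.5343 * 5.8870 = 44.3544 kW

COP = 7.5343, Qh = 44.3544 kW


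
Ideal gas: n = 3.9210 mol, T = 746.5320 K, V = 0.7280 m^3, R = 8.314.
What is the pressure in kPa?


P = nRT/V = 3.9210 * 8.314 * 746.5320 / 0.7280
= 24336.3415 / 0.7280 = 33429.0405 Pa = 33.4290 kPa

33.4290 kPa


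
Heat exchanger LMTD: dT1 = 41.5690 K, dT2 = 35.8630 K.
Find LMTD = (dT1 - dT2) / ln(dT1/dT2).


dT1/dT2 = 1.1591
ln(dT1/dT2) = 0.1476
LMTD = 5.7060 / 0.1476 = 38.6458 K

38.6458 K


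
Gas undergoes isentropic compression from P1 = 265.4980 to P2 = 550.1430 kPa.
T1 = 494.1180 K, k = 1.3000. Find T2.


(k-1)/k = 0.2308
(P2/P1)^exp = 1.1831
T2 = 494.1180 * 1.1831 = 584.5873 K

584.5873 K


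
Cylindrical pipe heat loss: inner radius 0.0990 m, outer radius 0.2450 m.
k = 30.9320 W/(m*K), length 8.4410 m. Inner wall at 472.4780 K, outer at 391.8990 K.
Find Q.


dT = 80.5790 K
ln(ro/ri) = 0.9061
Q = 2*pi*30.9320*8.4410*80.5790 / 0.9061 = 145884.4920 W

145884.4920 W


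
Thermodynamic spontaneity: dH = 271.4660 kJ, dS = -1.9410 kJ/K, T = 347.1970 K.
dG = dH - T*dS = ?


T*dS = 347.1970 * -1.9410 = -673.9094 kJ
dG = 271.4660 + 673.9094 = 945.3754 kJ (non-spontaneous)

dG = 945.3754 kJ, non-spontaneous


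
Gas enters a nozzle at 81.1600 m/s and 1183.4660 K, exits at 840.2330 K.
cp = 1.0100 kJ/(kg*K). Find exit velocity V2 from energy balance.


dT = 343.2330 K
2*cp*1000*dT = 693330.6600
V1^2 = 6586.9456
V2 = sqrt(699917.6056) = 836.6108 m/s

836.6108 m/s


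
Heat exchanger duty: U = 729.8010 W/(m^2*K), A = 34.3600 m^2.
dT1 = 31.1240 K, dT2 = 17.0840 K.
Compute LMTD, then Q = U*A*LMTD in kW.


LMTD = 23.4064 K
Q = 729.8010 * 34.3600 * 23.4064 = 586937.0949 W = 586.9371 kW

586.9371 kW


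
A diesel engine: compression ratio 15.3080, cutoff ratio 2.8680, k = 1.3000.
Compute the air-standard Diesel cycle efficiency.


r^(k-1) = 2.2671
rc^k = 3.9342
eta = 0.4670 = 46.7047%

46.7047%


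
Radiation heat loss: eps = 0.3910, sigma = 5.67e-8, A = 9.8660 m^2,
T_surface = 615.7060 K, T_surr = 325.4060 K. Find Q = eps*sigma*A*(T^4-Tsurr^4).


T^4 = 1.4371e+11
Tsurr^4 = 1.1212e+10
Q = 0.3910 * 5.67e-8 * 9.8660 * 1.3250e+11 = 28981.1583 W

28981.1583 W


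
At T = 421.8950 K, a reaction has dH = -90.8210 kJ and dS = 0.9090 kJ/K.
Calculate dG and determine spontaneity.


T*dS = 421.8950 * 0.9090 = 383.5026 kJ
dG = -90.8210 - 383.5026 = -474.3236 kJ (spontaneous)

dG = -474.3236 kJ, spontaneous


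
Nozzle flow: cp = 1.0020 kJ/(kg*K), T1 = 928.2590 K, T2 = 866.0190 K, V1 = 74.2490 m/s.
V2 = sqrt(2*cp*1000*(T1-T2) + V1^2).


dT = 62.2400 K
2*cp*1000*dT = 124728.9600
V1^2 = 5512.9140
V2 = sqrt(130241.8740) = 360.8904 m/s

360.8904 m/s


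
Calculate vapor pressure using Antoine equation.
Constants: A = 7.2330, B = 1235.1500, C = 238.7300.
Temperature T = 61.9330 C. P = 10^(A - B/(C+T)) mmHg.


C+T = 300.6630
B/(C+T) = 4.1081
log10(P) = 7.2330 - 4.1081 = 3.1249
P = 10^3.1249 = 1333.2519 mmHg

1333.2519 mmHg


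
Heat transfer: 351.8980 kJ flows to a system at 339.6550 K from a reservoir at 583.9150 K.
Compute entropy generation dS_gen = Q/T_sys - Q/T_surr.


dS_sys = 351.8980/339.6550 = 1.0360 kJ/K
dS_surr = -351.8980/583.9150 = -0.6027 kJ/K
dS_gen = 1.0360 - 0.6027 = 0.4334 kJ/K (irreversible)

dS_gen = 0.4334 kJ/K, irreversible


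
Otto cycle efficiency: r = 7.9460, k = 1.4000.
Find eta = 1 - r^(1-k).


r^(k-1) = 2.2912
eta = 1 - 1/2.2912 = 0.5635 = 56.3544%

56.3544%


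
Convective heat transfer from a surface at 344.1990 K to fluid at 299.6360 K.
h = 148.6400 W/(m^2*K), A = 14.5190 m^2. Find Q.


dT = 44.5630 K
Q = 148.6400 * 14.5190 * 44.5630 = 96171.5957 W

96171.5957 W


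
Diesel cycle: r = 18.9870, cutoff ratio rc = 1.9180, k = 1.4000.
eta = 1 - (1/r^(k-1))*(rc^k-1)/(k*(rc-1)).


r^(k-1) = 3.2463
rc^k = 2.4888
eta = 0.6432 = 64.3155%

64.3155%


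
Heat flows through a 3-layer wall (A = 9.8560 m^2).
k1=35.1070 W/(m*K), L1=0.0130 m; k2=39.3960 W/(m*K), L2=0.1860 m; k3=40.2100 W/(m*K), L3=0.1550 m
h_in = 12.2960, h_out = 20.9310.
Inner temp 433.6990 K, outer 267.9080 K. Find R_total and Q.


R_conv_in = 1/(12.2960*9.8560) = 0.0083
R_1 = 0.0130/(35.1070*9.8560) = 3.7571e-05
R_2 = 0.1860/(39.3960*9.8560) = 0.0005
R_3 = 0.1550/(40.2100*9.8560) = 0.0004
R_conv_out = 1/(20.9310*9.8560) = 0.0048
R_total = 0.0140 K/W
Q = 165.7910 / 0.0140 = 11836.5838 W

R_total = 0.0140 K/W, Q = 11836.5838 W


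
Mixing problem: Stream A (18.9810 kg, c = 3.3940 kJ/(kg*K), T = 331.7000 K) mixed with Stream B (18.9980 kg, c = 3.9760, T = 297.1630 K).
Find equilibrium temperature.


num = 43815.1348
den = 139.9576
Tf = 313.0601 K

313.0601 K


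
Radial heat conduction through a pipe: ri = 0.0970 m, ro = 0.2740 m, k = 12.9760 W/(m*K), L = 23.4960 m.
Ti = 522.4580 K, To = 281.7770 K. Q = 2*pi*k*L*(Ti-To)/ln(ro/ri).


dT = 240.6810 K
ln(ro/ri) = 1.0384
Q = 2*pi*12.9760*23.4960*240.6810 / 1.0384 = 444001.6695 W

444001.6695 W


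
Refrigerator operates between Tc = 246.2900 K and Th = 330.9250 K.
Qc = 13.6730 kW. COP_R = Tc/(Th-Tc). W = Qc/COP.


COP = 246.2900 / 84.6350 = 2.9100
W = 13.6730 / 2.9100 = 4.6986 kW

COP = 2.9100, W = 4.6986 kW


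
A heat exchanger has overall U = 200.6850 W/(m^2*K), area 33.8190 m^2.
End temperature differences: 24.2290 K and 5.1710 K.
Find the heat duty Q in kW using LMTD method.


LMTD = 12.3394 K
Q = 200.6850 * 33.8190 * 12.3394 = 83747.0535 W = 83.7471 kW

83.7471 kW


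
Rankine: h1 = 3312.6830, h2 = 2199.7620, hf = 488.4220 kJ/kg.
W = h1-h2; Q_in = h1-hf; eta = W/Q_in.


W = 1112.9210 kJ/kg
Q_in = 2824.2610 kJ/kg
eta = 0.3941 = 39.4057%

eta = 39.4057%


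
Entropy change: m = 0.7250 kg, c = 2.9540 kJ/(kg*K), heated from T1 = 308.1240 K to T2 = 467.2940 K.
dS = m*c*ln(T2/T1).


T2/T1 = 1.5166
ln(T2/T1) = 0.4165
dS = 0.7250 * 2.9540 * 0.4165 = 0.8919 kJ/K

0.8919 kJ/K


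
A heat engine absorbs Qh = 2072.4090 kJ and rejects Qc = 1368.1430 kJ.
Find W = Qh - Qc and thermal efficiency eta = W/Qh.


W = 2072.4090 - 1368.1430 = 704.2660 kJ
eta = 704.2660 / 2072.4090 = 0.3398 = 33.9830%

W = 704.2660 kJ, eta = 33.9830%


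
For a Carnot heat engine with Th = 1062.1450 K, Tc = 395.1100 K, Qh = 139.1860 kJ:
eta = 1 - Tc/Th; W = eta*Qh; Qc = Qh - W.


eta = 1 - 395.1100/1062.1450 = 0.6280
W = 0.6280 * 139.1860 = 87.4098 kJ
Qc = 139.1860 - 87.4098 = 51.7762 kJ

eta = 62.8007%, W = 87.4098 kJ, Qc = 51.7762 kJ


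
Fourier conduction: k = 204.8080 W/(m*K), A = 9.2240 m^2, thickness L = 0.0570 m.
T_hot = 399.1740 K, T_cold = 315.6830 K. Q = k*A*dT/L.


dT = 83.4910 K
Q = 204.8080 * 9.2240 * 83.4910 / 0.0570 = 2767139.2718 W

2767139.2718 W


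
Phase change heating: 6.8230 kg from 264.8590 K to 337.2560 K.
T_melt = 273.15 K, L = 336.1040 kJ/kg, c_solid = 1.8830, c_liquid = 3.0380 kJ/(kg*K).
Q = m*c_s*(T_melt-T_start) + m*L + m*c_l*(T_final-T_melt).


Q1 (sensible, solid) = 6.8230 * 1.8830 * 8.2910 = 106.5204 kJ
Q2 (latent) = 6.8230 * 336.1040 = 2293.2376 kJ
Q3 (sensible, liquid) = 6.8230 * 3.0380 * 64.1060 = 1328.8067 kJ
Q_total = 3728.5647 kJ

3728.5647 kJ


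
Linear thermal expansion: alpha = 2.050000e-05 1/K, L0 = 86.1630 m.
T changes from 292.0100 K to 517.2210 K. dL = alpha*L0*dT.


dT = 225.2110 K
dL = 2.050000e-05 * 86.1630 * 225.2110 = 0.397800 m
L_final = 86.560800 m

dL = 0.397800 m


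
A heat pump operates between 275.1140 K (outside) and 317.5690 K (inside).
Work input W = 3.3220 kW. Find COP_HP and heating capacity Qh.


COP = 317.5690 / 42.4550 = 7.4801
Qh = 7.4801 * 3.3220 = 24.8490 kW

COP = 7.4801, Qh = 24.8490 kW


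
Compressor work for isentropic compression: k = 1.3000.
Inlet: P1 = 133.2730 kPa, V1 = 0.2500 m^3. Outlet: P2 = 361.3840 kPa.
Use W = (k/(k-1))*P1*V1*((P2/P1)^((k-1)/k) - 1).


(k-1)/k = 0.2308
(P2/P1)^exp = 1.2589
W = 4.3333 * 133.2730 * 0.2500 * (1.2589 - 1) = 37.3731 kJ

37.3731 kJ


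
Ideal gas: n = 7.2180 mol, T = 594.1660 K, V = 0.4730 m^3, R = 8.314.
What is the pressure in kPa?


P = nRT/V = 7.2180 * 8.314 * 594.1660 / 0.4730
= 35656.1702 / 0.4730 = 75383.0237 Pa = 75.3830 kPa

75.3830 kPa


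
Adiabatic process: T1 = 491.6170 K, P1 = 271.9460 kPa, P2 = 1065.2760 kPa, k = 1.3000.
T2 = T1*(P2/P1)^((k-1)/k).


(k-1)/k = 0.2308
(P2/P1)^exp = 1.3704
T2 = 491.6170 * 1.3704 = 673.7027 K

673.7027 K


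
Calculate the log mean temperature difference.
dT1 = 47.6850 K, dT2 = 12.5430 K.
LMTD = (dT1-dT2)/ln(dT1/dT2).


dT1/dT2 = 3.8017
ln(dT1/dT2) = 1.3355
LMTD = 35.1420 / 1.3355 = 26.3146 K

26.3146 K


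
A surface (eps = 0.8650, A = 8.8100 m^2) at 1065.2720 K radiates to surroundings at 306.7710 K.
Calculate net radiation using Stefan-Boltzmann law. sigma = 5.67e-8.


T^4 = 1.2878e+12
Tsurr^4 = 8.8564e+09
Q = 0.8650 * 5.67e-8 * 8.8100 * 1.2789e+12 = 552611.6687 W

552611.6687 W


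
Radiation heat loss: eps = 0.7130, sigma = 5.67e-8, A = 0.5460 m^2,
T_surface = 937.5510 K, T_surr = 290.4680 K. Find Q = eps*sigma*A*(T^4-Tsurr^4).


T^4 = 7.7264e+11
Tsurr^4 = 7.1186e+09
Q = 0.7130 * 5.67e-8 * 0.5460 * 7.6553e+11 = 16897.5998 W

16897.5998 W


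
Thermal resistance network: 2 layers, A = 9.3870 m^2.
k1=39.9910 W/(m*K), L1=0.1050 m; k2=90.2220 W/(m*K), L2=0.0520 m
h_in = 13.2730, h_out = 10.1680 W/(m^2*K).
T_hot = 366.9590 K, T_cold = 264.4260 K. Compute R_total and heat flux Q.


R_conv_in = 1/(13.2730*9.3870) = 0.0080
R_1 = 0.1050/(39.9910*9.3870) = 0.0003
R_2 = 0.0520/(90.2220*9.3870) = 6.1399e-05
R_conv_out = 1/(10.1680*9.3870) = 0.0105
R_total = 0.0188 K/W
Q = 102.5330 / 0.0188 = 5441.0870 W

R_total = 0.0188 K/W, Q = 5441.0870 W


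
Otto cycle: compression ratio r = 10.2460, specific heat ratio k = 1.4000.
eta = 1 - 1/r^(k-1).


r^(k-1) = 2.5364
eta = 1 - 1/2.5364 = 0.6057 = 60.5744%

60.5744%


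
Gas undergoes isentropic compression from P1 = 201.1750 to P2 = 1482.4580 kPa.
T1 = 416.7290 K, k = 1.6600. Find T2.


(k-1)/k = 0.3976
(P2/P1)^exp = 2.2124
T2 = 416.7290 * 2.2124 = 921.9915 K

921.9915 K


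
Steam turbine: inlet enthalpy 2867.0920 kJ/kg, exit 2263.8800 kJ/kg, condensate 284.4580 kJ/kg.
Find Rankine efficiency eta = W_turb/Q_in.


W = 603.2120 kJ/kg
Q_in = 2582.6340 kJ/kg
eta = 0.2336 = 23.3565%

eta = 23.3565%


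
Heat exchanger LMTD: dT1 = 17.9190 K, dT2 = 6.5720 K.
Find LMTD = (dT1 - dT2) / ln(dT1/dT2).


dT1/dT2 = 2.7266
ln(dT1/dT2) = 1.0030
LMTD = 11.3470 / 1.0030 = 11.3126 K

11.3126 K


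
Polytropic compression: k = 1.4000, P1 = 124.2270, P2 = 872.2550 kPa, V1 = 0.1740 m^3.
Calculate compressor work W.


(k-1)/k = 0.2857
(P2/P1)^exp = 1.7452
W = 3.5000 * 124.2270 * 0.1740 * (1.7452 - 1) = 56.3749 kJ

56.3749 kJ


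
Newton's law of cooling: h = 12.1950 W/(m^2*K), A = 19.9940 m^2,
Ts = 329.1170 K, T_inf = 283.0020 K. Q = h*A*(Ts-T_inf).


dT = 46.1150 K
Q = 12.1950 * 19.9940 * 46.1150 = 11244.0743 W

11244.0743 W


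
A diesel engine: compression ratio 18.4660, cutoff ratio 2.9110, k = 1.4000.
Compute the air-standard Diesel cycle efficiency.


r^(k-1) = 3.2103
rc^k = 4.4633
eta = 0.5968 = 59.6767%

59.6767%


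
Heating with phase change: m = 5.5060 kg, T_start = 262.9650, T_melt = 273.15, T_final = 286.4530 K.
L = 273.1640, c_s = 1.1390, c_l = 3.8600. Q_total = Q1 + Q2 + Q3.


Q1 (sensible, solid) = 5.5060 * 1.1390 * 10.1850 = 63.8735 kJ
Q2 (latent) = 5.5060 * 273.1640 = 1504.0410 kJ
Q3 (sensible, liquid) = 5.5060 * 3.8600 * 13.3030 = 282.7308 kJ
Q_total = 1850.6453 kJ

1850.6453 kJ


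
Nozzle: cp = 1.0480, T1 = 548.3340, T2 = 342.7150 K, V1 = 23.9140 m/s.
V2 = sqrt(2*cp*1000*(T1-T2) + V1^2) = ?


dT = 205.6190 K
2*cp*1000*dT = 430977.4240
V1^2 = 571.8794
V2 = sqrt(431549.3034) = 656.9241 m/s

656.9241 m/s


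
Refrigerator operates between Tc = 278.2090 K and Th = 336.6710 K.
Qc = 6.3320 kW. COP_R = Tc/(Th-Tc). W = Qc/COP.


COP = 278.2090 / 58.4620 = 4.7588
W = 6.3320 / 4.7588 = 1.3306 kW

COP = 4.7588, W = 1.3306 kW


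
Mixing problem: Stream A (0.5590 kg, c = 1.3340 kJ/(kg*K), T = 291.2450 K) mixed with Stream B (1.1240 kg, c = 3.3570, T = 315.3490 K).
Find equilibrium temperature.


num = 1407.0794
den = 4.5190
Tf = 311.3714 K

311.3714 K


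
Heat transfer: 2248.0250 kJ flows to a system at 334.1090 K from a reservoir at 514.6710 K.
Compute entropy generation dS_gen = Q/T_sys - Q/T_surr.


dS_sys = 2248.0250/334.1090 = 6.7284 kJ/K
dS_surr = -2248.0250/514.6710 = -4.3679 kJ/K
dS_gen = 6.7284 - 4.3679 = 2.3605 kJ/K (irreversible)

dS_gen = 2.3605 kJ/K, irreversible


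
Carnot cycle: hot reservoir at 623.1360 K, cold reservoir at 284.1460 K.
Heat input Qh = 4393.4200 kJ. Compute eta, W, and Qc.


eta = 1 - 284.1460/623.1360 = 0.5440
W = 0.5440 * 4393.4200 = 2390.0488 kJ
Qc = 4393.4200 - 2390.0488 = 2003.3712 kJ

eta = 54.4006%, W = 2390.0488 kJ, Qc = 2003.3712 kJ


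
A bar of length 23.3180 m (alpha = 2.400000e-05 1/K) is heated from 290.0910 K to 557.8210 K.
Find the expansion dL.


dT = 267.7300 K
dL = 2.400000e-05 * 23.3180 * 267.7300 = 0.149830 m
L_final = 23.467830 m

dL = 0.149830 m


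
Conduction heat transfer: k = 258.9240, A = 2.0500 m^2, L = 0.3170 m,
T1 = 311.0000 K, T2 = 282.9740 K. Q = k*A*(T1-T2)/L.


dT = 28.0260 K
Q = 258.9240 * 2.0500 * 28.0260 / 0.3170 = 46927.5655 W

46927.5655 W


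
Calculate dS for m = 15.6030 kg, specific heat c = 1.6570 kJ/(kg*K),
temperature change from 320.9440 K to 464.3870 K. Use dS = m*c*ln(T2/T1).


T2/T1 = 1.4469
ln(T2/T1) = 0.3695
dS = 15.6030 * 1.6570 * 0.3695 = 9.5519 kJ/K

9.5519 kJ/K


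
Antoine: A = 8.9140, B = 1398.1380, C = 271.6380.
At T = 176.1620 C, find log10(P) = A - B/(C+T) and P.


C+T = 447.8000
B/(C+T) = 3.1222
log10(P) = 8.9140 - 3.1222 = 5.7918
P = 10^5.7918 = 619102.2665 mmHg

619102.2665 mmHg


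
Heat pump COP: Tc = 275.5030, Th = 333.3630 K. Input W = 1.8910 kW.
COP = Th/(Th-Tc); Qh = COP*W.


COP = 333.3630 / 57.8600 = 5.7615
Qh = 5.7615 * 1.8910 = 10.8951 kW

COP = 5.7615, Qh = 10.8951 kW


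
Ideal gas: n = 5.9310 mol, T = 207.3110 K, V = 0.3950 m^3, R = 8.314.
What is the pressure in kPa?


P = nRT/V = 5.9310 * 8.314 * 207.3110 / 0.3950
= 10222.5747 / 0.3950 = 25879.9358 Pa = 25.8799 kPa

25.8799 kPa


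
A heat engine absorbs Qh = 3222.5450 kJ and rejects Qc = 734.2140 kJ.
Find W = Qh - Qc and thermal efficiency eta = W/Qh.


W = 3222.5450 - 734.2140 = 2488.3310 kJ
eta = 2488.3310 / 3222.5450 = 0.7722 = 77.2163%

W = 2488.3310 kJ, eta = 77.2163%


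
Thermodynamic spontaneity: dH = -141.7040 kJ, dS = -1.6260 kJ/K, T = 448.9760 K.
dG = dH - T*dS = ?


T*dS = 448.9760 * -1.6260 = -730.0350 kJ
dG = -141.7040 + 730.0350 = 588.3310 kJ (non-spontaneous)

dG = 588.3310 kJ, non-spontaneous


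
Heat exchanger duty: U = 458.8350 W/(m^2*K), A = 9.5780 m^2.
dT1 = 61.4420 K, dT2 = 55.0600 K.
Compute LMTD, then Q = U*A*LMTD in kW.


LMTD = 58.1927 K
Q = 458.8350 * 9.5780 * 58.1927 = 255740.6535 W = 255.7407 kW

255.7407 kW


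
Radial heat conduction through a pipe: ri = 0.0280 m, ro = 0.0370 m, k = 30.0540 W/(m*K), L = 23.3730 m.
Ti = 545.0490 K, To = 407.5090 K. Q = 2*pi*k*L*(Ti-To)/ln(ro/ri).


dT = 137.5400 K
ln(ro/ri) = 0.2787
Q = 2*pi*30.0540*23.3730*137.5400 / 0.2787 = 2178049.6543 W

2178049.6543 W


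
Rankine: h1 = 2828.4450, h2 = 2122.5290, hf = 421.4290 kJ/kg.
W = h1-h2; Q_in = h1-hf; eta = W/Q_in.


W = 705.9160 kJ/kg
Q_in = 2407.0160 kJ/kg
eta = 0.2933 = 29.3274%

eta = 29.3274%


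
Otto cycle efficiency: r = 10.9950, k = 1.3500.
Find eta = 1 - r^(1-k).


r^(k-1) = 2.3143
eta = 1 - 1/2.3143 = 0.5679 = 56.7903%

56.7903%


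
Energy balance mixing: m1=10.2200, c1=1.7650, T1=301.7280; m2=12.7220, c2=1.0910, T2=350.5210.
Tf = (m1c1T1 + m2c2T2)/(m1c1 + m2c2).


num = 10307.7872
den = 31.9180
Tf = 322.9459 K

322.9459 K


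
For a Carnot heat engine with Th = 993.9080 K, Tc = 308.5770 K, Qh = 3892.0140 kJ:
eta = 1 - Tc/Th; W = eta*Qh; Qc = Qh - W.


eta = 1 - 308.5770/993.9080 = 0.6895
W = 0.6895 * 3892.0140 = 2683.6667 kJ
Qc = 3892.0140 - 2683.6667 = 1208.3473 kJ

eta = 68.9532%, W = 2683.6667 kJ, Qc = 1208.3473 kJ


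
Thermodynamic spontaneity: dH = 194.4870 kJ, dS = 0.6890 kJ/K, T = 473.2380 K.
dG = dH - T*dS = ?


T*dS = 473.2380 * 0.6890 = 326.0610 kJ
dG = 194.4870 - 326.0610 = -131.5740 kJ (spontaneous)

dG = -131.5740 kJ, spontaneous


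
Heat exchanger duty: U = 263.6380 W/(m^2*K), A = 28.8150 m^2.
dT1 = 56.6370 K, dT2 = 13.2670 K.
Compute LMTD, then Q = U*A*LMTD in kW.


LMTD = 29.8818 K
Q = 263.6380 * 28.8150 * 29.8818 = 227004.3097 W = 227.0043 kW

227.0043 kW


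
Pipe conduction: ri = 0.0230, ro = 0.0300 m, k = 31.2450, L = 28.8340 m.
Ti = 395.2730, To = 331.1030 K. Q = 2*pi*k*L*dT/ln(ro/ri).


dT = 64.1700 K
ln(ro/ri) = 0.2657
Q = 2*pi*31.2450*28.8340*64.1700 / 0.2657 = 1367101.0029 W

1367101.0029 W


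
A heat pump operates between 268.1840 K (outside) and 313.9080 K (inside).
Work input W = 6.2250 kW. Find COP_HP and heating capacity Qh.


COP = 313.9080 / 45.7240 = 6.8653
Qh = 6.8653 * 6.2250 = 42.7364 kW

COP = 6.8653, Qh = 42.7364 kW


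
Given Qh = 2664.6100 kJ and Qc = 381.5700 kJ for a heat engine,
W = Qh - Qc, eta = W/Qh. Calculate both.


W = 2664.6100 - 381.5700 = 2283.0400 kJ
eta = 2283.0400 / 2664.6100 = 0.8568 = 85.6801%

W = 2283.0400 kJ, eta = 85.6801%


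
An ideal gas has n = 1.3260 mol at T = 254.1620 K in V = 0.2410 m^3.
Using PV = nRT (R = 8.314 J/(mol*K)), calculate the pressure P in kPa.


P = nRT/V = 1.3260 * 8.314 * 254.1620 / 0.2410
= 2801.9744 / 0.2410 = 11626.4498 Pa = 11.6264 kPa

11.6264 kPa


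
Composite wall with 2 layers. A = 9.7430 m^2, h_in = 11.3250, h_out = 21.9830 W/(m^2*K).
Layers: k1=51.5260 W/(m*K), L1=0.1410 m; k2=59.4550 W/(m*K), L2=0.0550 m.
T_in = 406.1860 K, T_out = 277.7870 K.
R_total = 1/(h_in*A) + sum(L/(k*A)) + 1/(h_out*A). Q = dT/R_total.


R_conv_in = 1/(11.3250*9.7430) = 0.0091
R_1 = 0.1410/(51.5260*9.7430) = 0.0003
R_2 = 0.0550/(59.4550*9.7430) = 9.4947e-05
R_conv_out = 1/(21.9830*9.7430) = 0.0047
R_total = 0.0141 K/W
Q = 128.3990 / 0.0141 = 9101.3320 W

R_total = 0.0141 K/W, Q = 9101.3320 W


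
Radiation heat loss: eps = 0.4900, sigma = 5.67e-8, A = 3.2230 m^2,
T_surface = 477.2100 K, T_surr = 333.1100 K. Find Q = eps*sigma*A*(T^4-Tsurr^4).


T^4 = 5.1861e+10
Tsurr^4 = 1.2313e+10
Q = 0.4900 * 5.67e-8 * 3.2230 * 3.9548e+10 = 3541.3144 W

3541.3144 W


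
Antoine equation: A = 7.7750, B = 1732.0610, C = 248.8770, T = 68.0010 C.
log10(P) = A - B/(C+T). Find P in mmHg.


C+T = 316.8780
B/(C+T) = 5.4660
log10(P) = 7.7750 - 5.4660 = 2.3090
P = 10^2.3090 = 203.6955 mmHg

203.6955 mmHg


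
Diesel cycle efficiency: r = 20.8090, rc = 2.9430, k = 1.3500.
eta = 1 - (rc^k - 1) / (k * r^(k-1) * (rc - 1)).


r^(k-1) = 2.8933
rc^k = 4.2940
eta = 0.5660 = 56.5954%

56.5954%


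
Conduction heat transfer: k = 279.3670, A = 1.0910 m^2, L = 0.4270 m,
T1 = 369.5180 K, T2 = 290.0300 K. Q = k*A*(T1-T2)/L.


dT = 79.4880 K
Q = 279.3670 * 1.0910 * 79.4880 / 0.4270 = 56737.9381 W

56737.9381 W


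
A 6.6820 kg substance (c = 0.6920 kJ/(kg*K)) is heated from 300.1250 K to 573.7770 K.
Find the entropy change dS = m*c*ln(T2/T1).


T2/T1 = 1.9118
ln(T2/T1) = 0.6480
dS = 6.6820 * 0.6920 * 0.6480 = 2.9965 kJ/K

2.9965 kJ/K


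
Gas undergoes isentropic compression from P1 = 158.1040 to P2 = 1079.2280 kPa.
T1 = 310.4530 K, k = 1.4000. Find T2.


(k-1)/k = 0.2857
(P2/P1)^exp = 1.7311
T2 = 310.4530 * 1.7311 = 537.4403 K

537.4403 K


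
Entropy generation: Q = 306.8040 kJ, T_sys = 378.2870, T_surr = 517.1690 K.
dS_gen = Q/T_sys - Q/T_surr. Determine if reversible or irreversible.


dS_sys = 306.8040/378.2870 = 0.8110 kJ/K
dS_surr = -306.8040/517.1690 = -0.5932 kJ/K
dS_gen = 0.8110 - 0.5932 = 0.2178 kJ/K (irreversible)

dS_gen = 0.2178 kJ/K, irreversible


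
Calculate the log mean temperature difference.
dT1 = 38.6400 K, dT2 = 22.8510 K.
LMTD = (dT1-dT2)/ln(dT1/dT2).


dT1/dT2 = 1.6910
ln(dT1/dT2) = 0.5253
LMTD = 15.7890 / 0.5253 = 30.0575 K

30.0575 K


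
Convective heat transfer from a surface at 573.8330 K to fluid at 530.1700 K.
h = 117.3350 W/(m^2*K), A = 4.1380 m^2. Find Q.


dT = 43.6630 K
Q = 117.3350 * 4.1380 * 43.6630 = 21199.7938 W

21199.7938 W


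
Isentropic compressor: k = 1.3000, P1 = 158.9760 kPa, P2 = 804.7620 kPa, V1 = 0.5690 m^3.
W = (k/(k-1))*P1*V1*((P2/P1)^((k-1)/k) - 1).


(k-1)/k = 0.2308
(P2/P1)^exp = 1.4539
W = 4.3333 * 158.9760 * 0.5690 * (1.4539 - 1) = 177.9265 kJ

177.9265 kJ


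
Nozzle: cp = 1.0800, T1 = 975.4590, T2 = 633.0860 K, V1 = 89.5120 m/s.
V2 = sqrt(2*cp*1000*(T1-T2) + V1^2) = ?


dT = 342.3730 K
2*cp*1000*dT = 739525.6800
V1^2 = 8012.3981
V2 = sqrt(747538.0781) = 864.6028 m/s

864.6028 m/s


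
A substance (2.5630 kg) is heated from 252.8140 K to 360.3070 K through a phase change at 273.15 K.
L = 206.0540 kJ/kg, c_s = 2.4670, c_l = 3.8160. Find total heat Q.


Q1 (sensible, solid) = 2.5630 * 2.4670 * 20.3360 = 128.5829 kJ
Q2 (latent) = 2.5630 * 206.0540 = 528.1164 kJ
Q3 (sensible, liquid) = 2.5630 * 3.8160 * 87.1570 = 852.4310 kJ
Q_total = 1509.1303 kJ

1509.1303 kJ


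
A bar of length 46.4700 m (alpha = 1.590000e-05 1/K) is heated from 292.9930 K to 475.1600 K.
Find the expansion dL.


dT = 182.1670 K
dL = 1.590000e-05 * 46.4700 * 182.1670 = 0.134598 m
L_final = 46.604598 m

dL = 0.134598 m


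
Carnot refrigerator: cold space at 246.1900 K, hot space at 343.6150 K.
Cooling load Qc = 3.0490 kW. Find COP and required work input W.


COP = 246.1900 / 97.4250 = 2.5270
W = 3.0490 / 2.5270 = 1.2066 kW

COP = 2.5270, W = 1.2066 kW


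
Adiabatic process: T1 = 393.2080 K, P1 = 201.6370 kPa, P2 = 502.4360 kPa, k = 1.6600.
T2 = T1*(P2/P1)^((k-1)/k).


(k-1)/k = 0.3976
(P2/P1)^exp = 1.4376
T2 = 393.2080 * 1.4376 = 565.2897 K

565.2897 K


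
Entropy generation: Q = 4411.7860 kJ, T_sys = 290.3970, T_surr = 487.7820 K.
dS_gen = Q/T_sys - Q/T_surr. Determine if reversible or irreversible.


dS_sys = 4411.7860/290.3970 = 15.1923 kJ/K
dS_surr = -4411.7860/487.7820 = -9.0446 kJ/K
dS_gen = 15.1923 - 9.0446 = 6.1477 kJ/K (irreversible)

dS_gen = 6.1477 kJ/K, irreversible


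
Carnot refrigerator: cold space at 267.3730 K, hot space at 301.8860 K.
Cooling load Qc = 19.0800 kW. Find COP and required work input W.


COP = 267.3730 / 34.5130 = 7.7470
W = 19.0800 / 7.7470 = 2.4629 kW

COP = 7.7470, W = 2.4629 kW


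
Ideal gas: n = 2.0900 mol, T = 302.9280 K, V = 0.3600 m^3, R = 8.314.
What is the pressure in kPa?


P = nRT/V = 2.0900 * 8.314 * 302.9280 / 0.3600
= 5263.7557 / 0.3600 = 14621.5436 Pa = 14.6215 kPa

14.6215 kPa


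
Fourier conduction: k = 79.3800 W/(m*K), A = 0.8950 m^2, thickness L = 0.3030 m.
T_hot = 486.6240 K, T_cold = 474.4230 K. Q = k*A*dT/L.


dT = 12.2010 K
Q = 79.3800 * 0.8950 * 12.2010 / 0.3030 = 2860.7963 W

2860.7963 W


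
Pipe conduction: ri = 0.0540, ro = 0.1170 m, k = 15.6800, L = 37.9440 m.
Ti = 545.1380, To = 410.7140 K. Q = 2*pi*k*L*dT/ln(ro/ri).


dT = 134.4240 K
ln(ro/ri) = 0.7732
Q = 2*pi*15.6800*37.9440*134.4240 / 0.7732 = 649919.6787 W

649919.6787 W


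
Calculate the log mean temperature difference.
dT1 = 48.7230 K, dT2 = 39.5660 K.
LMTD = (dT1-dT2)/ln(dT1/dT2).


dT1/dT2 = 1.2314
ln(dT1/dT2) = 0.2082
LMTD = 9.1570 / 0.2082 = 43.9858 K

43.9858 K


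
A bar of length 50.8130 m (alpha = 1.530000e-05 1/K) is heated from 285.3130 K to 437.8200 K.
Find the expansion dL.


dT = 152.5070 K
dL = 1.530000e-05 * 50.8130 * 152.5070 = 0.118565 m
L_final = 50.931565 m

dL = 0.118565 m


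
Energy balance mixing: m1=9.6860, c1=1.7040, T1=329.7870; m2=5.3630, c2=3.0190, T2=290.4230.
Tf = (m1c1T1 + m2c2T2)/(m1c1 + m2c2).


num = 10145.3248
den = 32.6958
Tf = 310.2940 K

310.2940 K


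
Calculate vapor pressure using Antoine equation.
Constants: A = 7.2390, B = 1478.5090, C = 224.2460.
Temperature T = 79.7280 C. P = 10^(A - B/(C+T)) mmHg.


C+T = 303.9740
B/(C+T) = 4.8639
log10(P) = 7.2390 - 4.8639 = 2.3751
P = 10^2.3751 = 237.1743 mmHg

237.1743 mmHg


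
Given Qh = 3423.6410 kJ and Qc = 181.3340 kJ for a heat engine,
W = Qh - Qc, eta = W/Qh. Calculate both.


W = 3423.6410 - 181.3340 = 3242.3070 kJ
eta = 3242.3070 / 3423.6410 = 0.9470 = 94.7035%

W = 3242.3070 kJ, eta = 94.7035%


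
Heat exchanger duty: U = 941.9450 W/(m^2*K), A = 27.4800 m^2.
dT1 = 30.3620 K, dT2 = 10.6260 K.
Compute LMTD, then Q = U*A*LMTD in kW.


LMTD = 18.7982 K
Q = 941.9450 * 27.4800 * 18.7982 = 486584.6886 W = 486.5847 kW

486.5847 kW


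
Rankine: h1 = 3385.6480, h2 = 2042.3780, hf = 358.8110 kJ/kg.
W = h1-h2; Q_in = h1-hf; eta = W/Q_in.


W = 1343.2700 kJ/kg
Q_in = 3026.8370 kJ/kg
eta = 0.4438 = 44.3787%

eta = 44.3787%


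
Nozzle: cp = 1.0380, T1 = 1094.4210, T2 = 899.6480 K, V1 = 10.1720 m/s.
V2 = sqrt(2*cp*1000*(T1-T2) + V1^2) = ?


dT = 194.7730 K
2*cp*1000*dT = 404348.7480
V1^2 = 103.4696
V2 = sqrt(404452.2176) = 635.9656 m/s

635.9656 m/s


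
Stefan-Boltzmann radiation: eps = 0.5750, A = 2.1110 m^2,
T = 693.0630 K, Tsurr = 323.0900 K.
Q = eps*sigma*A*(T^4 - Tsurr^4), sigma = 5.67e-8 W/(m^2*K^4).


T^4 = 2.3072e+11
Tsurr^4 = 1.0897e+10
Q = 0.5750 * 5.67e-8 * 2.1110 * 2.1983e+11 = 15129.2987 W

15129.2987 W


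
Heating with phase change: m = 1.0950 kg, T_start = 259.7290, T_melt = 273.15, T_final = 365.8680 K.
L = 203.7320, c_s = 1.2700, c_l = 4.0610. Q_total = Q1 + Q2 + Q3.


Q1 (sensible, solid) = 1.0950 * 1.2700 * 13.4210 = 18.6639 kJ
Q2 (latent) = 1.0950 * 203.7320 = 223.0865 kJ
Q3 (sensible, liquid) = 1.0950 * 4.0610 * 92.7180 = 412.2979 kJ
Q_total = 654.0484 kJ

654.0484 kJ


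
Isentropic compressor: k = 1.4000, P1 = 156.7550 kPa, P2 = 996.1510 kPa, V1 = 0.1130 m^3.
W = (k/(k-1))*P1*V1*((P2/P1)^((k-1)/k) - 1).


(k-1)/k = 0.2857
(P2/P1)^exp = 1.6961
W = 3.5000 * 156.7550 * 0.1130 * (1.6961 - 1) = 43.1575 kJ

43.1575 kJ


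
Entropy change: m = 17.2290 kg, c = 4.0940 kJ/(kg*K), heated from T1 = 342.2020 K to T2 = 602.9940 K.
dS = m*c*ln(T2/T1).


T2/T1 = 1.7621
ln(T2/T1) = 0.5665
dS = 17.2290 * 4.0940 * 0.5665 = 39.9588 kJ/K

39.9588 kJ/K


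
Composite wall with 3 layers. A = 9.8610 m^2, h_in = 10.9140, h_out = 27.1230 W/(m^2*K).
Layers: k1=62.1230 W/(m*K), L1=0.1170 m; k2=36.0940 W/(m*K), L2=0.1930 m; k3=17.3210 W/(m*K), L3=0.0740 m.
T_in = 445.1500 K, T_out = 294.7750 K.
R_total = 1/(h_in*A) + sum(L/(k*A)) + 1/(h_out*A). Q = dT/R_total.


R_conv_in = 1/(10.9140*9.8610) = 0.0093
R_1 = 0.1170/(62.1230*9.8610) = 0.0002
R_2 = 0.1930/(36.0940*9.8610) = 0.0005
R_3 = 0.0740/(17.3210*9.8610) = 0.0004
R_conv_out = 1/(27.1230*9.8610) = 0.0037
R_total = 0.0142 K/W
Q = 150.3750 / 0.0142 = 10591.9753 W

R_total = 0.0142 K/W, Q = 10591.9753 W


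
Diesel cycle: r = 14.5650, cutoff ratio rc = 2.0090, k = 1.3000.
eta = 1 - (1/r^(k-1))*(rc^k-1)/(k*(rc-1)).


r^(k-1) = 2.2335
rc^k = 2.4767
eta = 0.4960 = 49.5959%

49.5959%


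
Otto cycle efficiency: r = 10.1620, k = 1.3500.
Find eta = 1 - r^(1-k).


r^(k-1) = 2.2513
eta = 1 - 1/2.2513 = 0.5558 = 55.5822%

55.5822%


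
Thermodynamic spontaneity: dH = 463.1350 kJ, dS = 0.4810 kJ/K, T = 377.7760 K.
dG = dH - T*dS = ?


T*dS = 377.7760 * 0.4810 = 181.7103 kJ
dG = 463.1350 - 181.7103 = 281.4247 kJ (non-spontaneous)

dG = 281.4247 kJ, non-spontaneous


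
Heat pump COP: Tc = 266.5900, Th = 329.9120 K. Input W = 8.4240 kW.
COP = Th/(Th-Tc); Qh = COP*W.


COP = 329.9120 / 63.3220 = 5.2101
Qh = 5.2101 * 8.4240 = 43.8896 kW

COP = 5.2101, Qh = 43.8896 kW


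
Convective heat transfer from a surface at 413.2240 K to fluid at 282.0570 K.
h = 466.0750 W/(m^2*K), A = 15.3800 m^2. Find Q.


dT = 131.1670 K
Q = 466.0750 * 15.3800 * 131.1670 = 940235.6835 W

940235.6835 W


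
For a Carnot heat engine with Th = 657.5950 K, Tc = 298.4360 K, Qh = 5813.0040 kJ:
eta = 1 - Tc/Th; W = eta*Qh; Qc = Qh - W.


eta = 1 - 298.4360/657.5950 = 0.5462
W = 0.5462 * 5813.0040 = 3174.8914 kJ
Qc = 5813.0040 - 3174.8914 = 2638.1126 kJ

eta = 54.6171%, W = 3174.8914 kJ, Qc = 2638.1126 kJ


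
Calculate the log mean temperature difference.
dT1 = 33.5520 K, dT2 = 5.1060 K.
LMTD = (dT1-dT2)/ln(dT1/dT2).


dT1/dT2 = 6.5711
ln(dT1/dT2) = 1.8827
LMTD = 28.4460 / 1.8827 = 15.1093 K

15.1093 K


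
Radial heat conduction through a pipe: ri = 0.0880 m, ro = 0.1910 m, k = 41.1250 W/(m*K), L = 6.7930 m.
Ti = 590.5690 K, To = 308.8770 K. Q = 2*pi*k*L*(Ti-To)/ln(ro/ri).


dT = 281.6920 K
ln(ro/ri) = 0.7749
Q = 2*pi*41.1250*6.7930*281.6920 / 0.7749 = 638051.4892 W

638051.4892 W


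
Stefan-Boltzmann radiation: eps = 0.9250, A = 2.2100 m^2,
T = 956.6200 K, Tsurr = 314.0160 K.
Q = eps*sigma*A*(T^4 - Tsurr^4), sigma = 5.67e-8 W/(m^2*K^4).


T^4 = 8.3745e+11
Tsurr^4 = 9.7232e+09
Q = 0.9250 * 5.67e-8 * 2.2100 * 8.2772e+11 = 95940.7332 W

95940.7332 W


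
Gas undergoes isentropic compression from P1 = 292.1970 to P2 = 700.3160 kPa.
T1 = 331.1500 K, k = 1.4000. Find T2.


(k-1)/k = 0.2857
(P2/P1)^exp = 1.2837
T2 = 331.1500 * 1.2837 = 425.0961 K

425.0961 K


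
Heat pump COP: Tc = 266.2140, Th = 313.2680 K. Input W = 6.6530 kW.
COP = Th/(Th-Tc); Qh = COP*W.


COP = 313.2680 / 47.0540 = 6.6576
Qh = 6.6576 * 6.6530 = 44.2932 kW

COP = 6.6576, Qh = 44.2932 kW


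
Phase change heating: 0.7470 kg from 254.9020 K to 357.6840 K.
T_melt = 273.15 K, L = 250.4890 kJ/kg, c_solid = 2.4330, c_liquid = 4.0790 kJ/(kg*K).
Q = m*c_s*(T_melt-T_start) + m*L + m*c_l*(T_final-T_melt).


Q1 (sensible, solid) = 0.7470 * 2.4330 * 18.2480 = 33.1648 kJ
Q2 (latent) = 0.7470 * 250.4890 = 187.1153 kJ
Q3 (sensible, liquid) = 0.7470 * 4.0790 * 84.5340 = 257.5762 kJ
Q_total = 477.8563 kJ

477.8563 kJ


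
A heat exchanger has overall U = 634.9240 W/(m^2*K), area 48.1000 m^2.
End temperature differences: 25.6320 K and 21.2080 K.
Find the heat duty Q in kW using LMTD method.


LMTD = 23.3502 K
Q = 634.9240 * 48.1000 * 23.3502 = 713111.2616 W = 713.1113 kW

713.1113 kW


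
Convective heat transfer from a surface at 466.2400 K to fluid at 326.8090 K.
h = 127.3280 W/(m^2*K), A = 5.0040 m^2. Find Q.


dT = 139.4310 K
Q = 127.3280 * 5.0040 * 139.4310 = 88838.3657 W

88838.3657 W


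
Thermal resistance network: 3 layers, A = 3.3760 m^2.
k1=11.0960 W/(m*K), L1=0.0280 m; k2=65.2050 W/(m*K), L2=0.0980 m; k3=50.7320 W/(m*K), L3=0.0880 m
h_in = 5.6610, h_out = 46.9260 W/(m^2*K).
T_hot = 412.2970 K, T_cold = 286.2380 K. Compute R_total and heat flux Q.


R_conv_in = 1/(5.6610*3.3760) = 0.0523
R_1 = 0.0280/(11.0960*3.3760) = 0.0007
R_2 = 0.0980/(65.2050*3.3760) = 0.0004
R_3 = 0.0880/(50.7320*3.3760) = 0.0005
R_conv_out = 1/(46.9260*3.3760) = 0.0063
R_total = 0.0603 K/W
Q = 126.0590 / 0.0603 = 2089.0368 W

R_total = 0.0603 K/W, Q = 2089.0368 W


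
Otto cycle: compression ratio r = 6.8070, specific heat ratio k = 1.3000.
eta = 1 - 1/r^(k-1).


r^(k-1) = 1.7778
eta = 1 - 1/1.7778 = 0.4375 = 43.7512%

43.7512%


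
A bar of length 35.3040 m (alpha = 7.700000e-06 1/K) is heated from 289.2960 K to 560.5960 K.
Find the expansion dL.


dT = 271.3000 K
dL = 7.700000e-06 * 35.3040 * 271.3000 = 0.073750 m
L_final = 35.377750 m

dL = 0.073750 m


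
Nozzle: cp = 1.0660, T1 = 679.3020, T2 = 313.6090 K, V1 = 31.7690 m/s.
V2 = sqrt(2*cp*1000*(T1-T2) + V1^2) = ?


dT = 365.6930 K
2*cp*1000*dT = 779657.4760
V1^2 = 1009.2694
V2 = sqrt(780666.7454) = 883.5535 m/s

883.5535 m/s


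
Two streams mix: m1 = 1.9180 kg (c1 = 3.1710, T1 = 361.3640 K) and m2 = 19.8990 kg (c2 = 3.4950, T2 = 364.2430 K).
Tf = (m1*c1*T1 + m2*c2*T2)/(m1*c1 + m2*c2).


num = 27529.8176
den = 75.6290
Tf = 364.0115 K

364.0115 K


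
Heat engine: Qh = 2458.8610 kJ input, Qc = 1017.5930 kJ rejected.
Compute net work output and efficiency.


W = 2458.8610 - 1017.5930 = 1441.2680 kJ
eta = 1441.2680 / 2458.8610 = 0.5862 = 58.6153%

W = 1441.2680 kJ, eta = 58.6153%


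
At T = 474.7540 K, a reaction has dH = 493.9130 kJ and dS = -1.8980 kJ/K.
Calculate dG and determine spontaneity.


T*dS = 474.7540 * -1.8980 = -901.0831 kJ
dG = 493.9130 + 901.0831 = 1394.9961 kJ (non-spontaneous)

dG = 1394.9961 kJ, non-spontaneous


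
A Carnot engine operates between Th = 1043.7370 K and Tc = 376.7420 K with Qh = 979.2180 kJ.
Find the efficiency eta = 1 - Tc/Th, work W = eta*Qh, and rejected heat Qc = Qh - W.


eta = 1 - 376.7420/1043.7370 = 0.6390
W = 0.6390 * 979.2180 = 625.7645 kJ
Qc = 979.2180 - 625.7645 = 353.4535 kJ

eta = 63.9045%, W = 625.7645 kJ, Qc = 353.4535 kJ


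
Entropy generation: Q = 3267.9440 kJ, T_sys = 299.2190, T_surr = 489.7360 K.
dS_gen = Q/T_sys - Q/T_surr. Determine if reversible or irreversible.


dS_sys = 3267.9440/299.2190 = 10.9216 kJ/K
dS_surr = -3267.9440/489.7360 = -6.6729 kJ/K
dS_gen = 10.9216 - 6.6729 = 4.2487 kJ/K (irreversible)

dS_gen = 4.2487 kJ/K, irreversible


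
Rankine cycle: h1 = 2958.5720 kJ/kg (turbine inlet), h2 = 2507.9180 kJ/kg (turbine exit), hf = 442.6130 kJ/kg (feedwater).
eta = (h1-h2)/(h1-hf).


W = 450.6540 kJ/kg
Q_in = 2515.9590 kJ/kg
eta = 0.1791 = 17.9118%

eta = 17.9118%


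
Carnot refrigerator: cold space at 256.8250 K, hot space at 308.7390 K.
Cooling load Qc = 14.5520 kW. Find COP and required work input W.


COP = 256.8250 / 51.9140 = 4.9471
W = 14.5520 / 4.9471 = 2.9415 kW

COP = 4.9471, W = 2.9415 kW


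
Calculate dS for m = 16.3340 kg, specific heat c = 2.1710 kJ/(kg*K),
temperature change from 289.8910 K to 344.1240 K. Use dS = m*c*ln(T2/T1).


T2/T1 = 1.1871
ln(T2/T1) = 0.1715
dS = 16.3340 * 2.1710 * 0.1715 = 6.0815 kJ/K

6.0815 kJ/K


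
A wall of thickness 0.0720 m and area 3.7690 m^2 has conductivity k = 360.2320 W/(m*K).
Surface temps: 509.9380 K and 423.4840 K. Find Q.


dT = 86.4540 K
Q = 360.2320 * 3.7690 * 86.4540 / 0.0720 = 1630275.5754 W

1630275.5754 W


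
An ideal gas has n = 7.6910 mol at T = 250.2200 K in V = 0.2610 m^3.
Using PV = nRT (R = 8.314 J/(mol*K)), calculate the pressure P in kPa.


P = nRT/V = 7.6910 * 8.314 * 250.2200 / 0.2610
= 15999.8110 / 0.2610 = 61301.9577 Pa = 61.3020 kPa

61.3020 kPa


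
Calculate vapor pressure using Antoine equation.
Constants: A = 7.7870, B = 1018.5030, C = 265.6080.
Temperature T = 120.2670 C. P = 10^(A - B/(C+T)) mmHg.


C+T = 385.8750
B/(C+T) = 2.6395
log10(P) = 7.7870 - 2.6395 = 5.1475
P = 10^5.1475 = 140454.7539 mmHg

140454.7539 mmHg


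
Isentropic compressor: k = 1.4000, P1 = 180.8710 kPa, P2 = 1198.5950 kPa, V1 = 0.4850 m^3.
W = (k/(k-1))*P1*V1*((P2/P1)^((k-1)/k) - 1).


(k-1)/k = 0.2857
(P2/P1)^exp = 1.7166
W = 3.5000 * 180.8710 * 0.4850 * (1.7166 - 1) = 220.0033 kJ

220.0033 kJ


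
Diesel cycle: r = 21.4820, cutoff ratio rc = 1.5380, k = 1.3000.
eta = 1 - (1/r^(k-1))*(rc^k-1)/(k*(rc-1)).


r^(k-1) = 2.5097
rc^k = 1.7500
eta = 0.5727 = 57.2707%

57.2707%


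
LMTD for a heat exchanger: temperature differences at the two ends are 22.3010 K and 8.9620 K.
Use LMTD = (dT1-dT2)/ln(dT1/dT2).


dT1/dT2 = 2.4884
ln(dT1/dT2) = 0.9116
LMTD = 13.3390 / 0.9116 = 14.6319 K

14.6319 K


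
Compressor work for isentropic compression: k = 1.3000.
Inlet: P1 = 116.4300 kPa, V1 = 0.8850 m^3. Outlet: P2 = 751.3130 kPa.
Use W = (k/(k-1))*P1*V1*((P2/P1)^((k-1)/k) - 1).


(k-1)/k = 0.2308
(P2/P1)^exp = 1.5377
W = 4.3333 * 116.4300 * 0.8850 * (1.5377 - 1) = 240.0803 kJ

240.0803 kJ


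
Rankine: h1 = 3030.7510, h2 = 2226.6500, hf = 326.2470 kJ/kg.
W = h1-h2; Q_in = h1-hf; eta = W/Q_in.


W = 804.1010 kJ/kg
Q_in = 2704.5040 kJ/kg
eta = 0.2973 = 29.7319%

eta = 29.7319%
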